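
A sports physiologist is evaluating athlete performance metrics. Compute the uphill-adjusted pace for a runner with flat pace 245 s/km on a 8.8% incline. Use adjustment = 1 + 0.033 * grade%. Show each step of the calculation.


Adjustment factor = 1 + 0.033 * 8.8 = 1.2904
Grade-adjusted pace = 245 * 1.2904 = 316.15 s/km

316.15 s/km


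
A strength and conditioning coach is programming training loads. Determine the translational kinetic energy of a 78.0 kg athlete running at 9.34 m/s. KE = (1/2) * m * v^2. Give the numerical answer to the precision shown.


KE = 0.5 * m * v^2
= 0.5 * 78.0 * 9.34^2
= 0.5 * 78.0 * 87.2356
= 3402.19 J

3402.19 J


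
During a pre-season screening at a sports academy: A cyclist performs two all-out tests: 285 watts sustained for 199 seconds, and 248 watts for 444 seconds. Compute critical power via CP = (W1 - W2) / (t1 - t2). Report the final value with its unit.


W1 = P1 * t1 = 285 * 199 = 56715 J
W2 = P2 * t2 = 248 * 444 = 110112 J
CP = (56715 - 110112) / (199 - 444)
= 217.95 W

217.95 W


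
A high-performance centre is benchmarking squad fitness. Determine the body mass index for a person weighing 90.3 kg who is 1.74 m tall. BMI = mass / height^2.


BMI = mass / height^2
= 90.3 / 1.74^2
= 90.3 / 3.0276
= 29.83 kg/m^2

29.83 kg/m^2


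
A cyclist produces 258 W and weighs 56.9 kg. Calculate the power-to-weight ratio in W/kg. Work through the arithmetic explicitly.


P/W = power / mass
= 258 / 56.9
= 4.534 W/kg

4.534 W/kg


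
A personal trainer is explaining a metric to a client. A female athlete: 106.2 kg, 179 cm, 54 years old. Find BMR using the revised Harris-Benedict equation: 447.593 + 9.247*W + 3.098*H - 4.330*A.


Intercept = 447.593
Weight contribution = 9.247 * 106.2 = 982.0314
Height contribution = 3.098 * 179 = 554.542
Age contribution = 4.33 * 54 = 233.82
BMR = 447.593 + 982.0314 + 554.542 - 233.82
= 1750.35 kcal/day

1750.35 kcal/day


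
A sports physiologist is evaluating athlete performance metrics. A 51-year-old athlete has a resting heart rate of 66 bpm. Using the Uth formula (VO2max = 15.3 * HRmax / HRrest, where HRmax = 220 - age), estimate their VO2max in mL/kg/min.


HRmax = 220 - 51 = 169 bpm
Ratio = HRmax / HRrest = 169 / 66 = 2.5606
VO2max = 15.3 * 2.5606 = 39.18 mL/kg/min

39.18 mL/kg/min


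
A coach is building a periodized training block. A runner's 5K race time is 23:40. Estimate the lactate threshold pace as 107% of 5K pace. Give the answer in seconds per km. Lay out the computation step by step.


Total race time = 23*60 + 40 = 1420 seconds
5K pace = 1420 / 5 = 284.0 sec/km
LT pace = 284.0 * 1.07 = 303.88 sec/km

303.88 s/km


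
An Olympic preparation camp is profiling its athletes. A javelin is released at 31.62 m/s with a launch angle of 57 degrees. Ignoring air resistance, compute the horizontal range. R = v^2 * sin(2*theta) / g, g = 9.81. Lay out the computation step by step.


Launch speed squared = 999.8244
sin(2 * 57 deg) = 0.913545
Range = 999.8244 * 0.913545 / 9.81
= 93.108 m

93.108 m


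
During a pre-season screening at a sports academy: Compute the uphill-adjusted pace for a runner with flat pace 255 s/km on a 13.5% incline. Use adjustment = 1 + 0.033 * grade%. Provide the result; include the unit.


Adjustment factor = 1 + 0.033 * 13.5 = 1.4455
Grade-adjusted pace = 255 * 1.4455 = 368.6 s/km

368.6 s/km


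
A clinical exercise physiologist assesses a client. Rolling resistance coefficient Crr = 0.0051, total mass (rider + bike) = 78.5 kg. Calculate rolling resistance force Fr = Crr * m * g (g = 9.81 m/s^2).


Fr = Crr * m * g
= 0.0051 * 78.5 * 9.81
= 3.927 N

3.927 N


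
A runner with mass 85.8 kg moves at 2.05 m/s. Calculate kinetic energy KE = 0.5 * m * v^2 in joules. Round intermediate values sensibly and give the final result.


v^2 = 2.05^2 = 4.2025
KE = 0.5 * 85.8 * 4.2025
= 180.29 J

180.29 J


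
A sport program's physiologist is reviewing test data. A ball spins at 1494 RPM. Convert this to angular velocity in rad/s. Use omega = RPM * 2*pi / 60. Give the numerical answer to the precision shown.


omega = 1494 * 2 * pi / 60
= 1494 * 6.28318531 / 60
= 9387.079 / 60
= 156.451 rad/s

156.451 rad/s


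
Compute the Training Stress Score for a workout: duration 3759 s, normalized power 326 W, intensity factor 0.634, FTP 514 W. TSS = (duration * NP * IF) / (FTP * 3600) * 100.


Product = 3759 * 326 * 0.634 = 776925.156
Base = 514 * 3600 = 1850400
TSS = 776925.156 / 1850400 * 100 = 41.99

41.99 TSS


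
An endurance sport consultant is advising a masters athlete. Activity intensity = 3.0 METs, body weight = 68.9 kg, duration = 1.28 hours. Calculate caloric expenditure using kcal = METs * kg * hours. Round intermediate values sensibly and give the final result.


kcal = 3.0 * 68.9 * 1.28
= 206.7 * 1.28
= 264.58 kcal

264.58 kcal


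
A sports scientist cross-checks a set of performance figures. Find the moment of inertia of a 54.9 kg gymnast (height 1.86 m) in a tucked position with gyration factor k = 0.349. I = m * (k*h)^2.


Radius of gyration = 0.349 * 1.86 = 0.64914 m
I = 54.9 * 0.64914^2
= 54.9 * 0.421383
= 23.134 kg*m^2

23.134 kg*m^2


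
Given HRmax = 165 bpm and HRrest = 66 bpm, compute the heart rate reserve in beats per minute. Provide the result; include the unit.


Heart rate reserve = maximum HR minus resting HR
HRR = 165 - 66 = 99 bpm

99 bpm


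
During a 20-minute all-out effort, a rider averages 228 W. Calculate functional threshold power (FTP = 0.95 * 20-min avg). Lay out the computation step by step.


FTP = 0.95 * 228
= 216.6 W

216.6 W


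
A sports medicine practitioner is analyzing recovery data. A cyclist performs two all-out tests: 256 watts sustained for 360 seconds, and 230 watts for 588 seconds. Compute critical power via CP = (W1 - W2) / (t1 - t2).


W1 = P1 * t1 = 256 * 360 = 92160 J
W2 = P2 * t2 = 230 * 588 = 135240 J
CP = (92160 - 135240) / (360 - 588)
= 188.95 W

188.95 W


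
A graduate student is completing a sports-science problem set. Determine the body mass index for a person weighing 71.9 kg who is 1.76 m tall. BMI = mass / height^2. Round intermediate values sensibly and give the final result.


BMI = mass / height^2
= 71.9 / 1.76^2
= 71.9 / 3.0976
= 23.21 kg/m^2

23.21 kg/m^2


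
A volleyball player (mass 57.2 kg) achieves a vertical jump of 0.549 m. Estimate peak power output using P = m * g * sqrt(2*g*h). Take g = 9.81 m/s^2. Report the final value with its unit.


2 * g * h = 2 * 9.81 * 0.549 = 10.77138
sqrt(10.77138) = 3.281978 m/s
P = 57.2 * 9.81 * 3.281978 = 1841.62 W

1841.62 W


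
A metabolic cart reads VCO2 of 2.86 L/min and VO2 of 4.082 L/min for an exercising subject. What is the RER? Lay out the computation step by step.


RER = VCO2 / VO2 = 2.86 / 4.082 = 0.7006

0.7006


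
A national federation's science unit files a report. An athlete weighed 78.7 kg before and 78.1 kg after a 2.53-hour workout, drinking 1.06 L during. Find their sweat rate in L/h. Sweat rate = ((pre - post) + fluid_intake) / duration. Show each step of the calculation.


Body mass change = 0.6 kg
Total sweat loss = 0.6 + 1.06 = 1.66 L
Rate = 1.66 / 2.53 = 0.656 L/h

0.656 L/h


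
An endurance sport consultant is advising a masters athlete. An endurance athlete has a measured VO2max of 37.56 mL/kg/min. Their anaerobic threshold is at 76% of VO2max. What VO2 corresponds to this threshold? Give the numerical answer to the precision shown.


Anaerobic threshold VO2 = VO2max * 76%
= 37.56 * 0.76
= 28.55 mL/kg/min

28.55 mL/kg/min


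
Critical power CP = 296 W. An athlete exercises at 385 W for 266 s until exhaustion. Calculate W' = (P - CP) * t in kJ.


P - CP = 385 - 296 = 89 W
W' = 89 * 266 = 23674 J
= 23674 / 1000 = 23.674 kJ

23.674 kJ


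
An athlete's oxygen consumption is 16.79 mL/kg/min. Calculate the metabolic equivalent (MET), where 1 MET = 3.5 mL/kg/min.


MET = VO2 / 3.5
= 16.79 / 3.5
= 4.8 METs

4.8 METs


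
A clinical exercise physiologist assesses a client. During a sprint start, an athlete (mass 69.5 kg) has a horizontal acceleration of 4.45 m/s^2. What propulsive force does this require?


Propulsive force = mass * acceleration
= 69.5 kg * 4.45 m/s^2
= 309.28 N

309.28 N


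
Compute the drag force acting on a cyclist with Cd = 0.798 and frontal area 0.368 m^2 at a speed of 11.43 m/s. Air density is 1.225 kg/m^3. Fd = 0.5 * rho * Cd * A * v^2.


Step 1: v^2 = 130.6449
Step 2: Fd = 0.5 * 1.225 * 0.798 * 0.368 * 130.6449
= 23.499 N

23.499 N


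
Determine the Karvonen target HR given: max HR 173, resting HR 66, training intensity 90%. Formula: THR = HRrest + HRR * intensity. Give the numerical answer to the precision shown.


HRR = HRmax - HRrest = 173 - 66 = 107
THR = 66 + 107 * 0.9
= 162.3 bpm

162.3 bpm


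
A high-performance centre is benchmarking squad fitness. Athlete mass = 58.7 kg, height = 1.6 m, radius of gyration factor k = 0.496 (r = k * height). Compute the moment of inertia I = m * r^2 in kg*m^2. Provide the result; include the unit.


r = k * height = 0.496 * 1.6 = 0.7936 m
r^2 = 0.7936^2 = 0.629801
I = 58.7 * 0.629801 = 36.969 kg*m^2

36.969 kg*m^2


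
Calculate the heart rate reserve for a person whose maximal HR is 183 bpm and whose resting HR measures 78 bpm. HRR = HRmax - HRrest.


HRmax = 183 bpm
HRrest = 78 bpm
HRR = 183 - 78 = 105 bpm

105 bpm


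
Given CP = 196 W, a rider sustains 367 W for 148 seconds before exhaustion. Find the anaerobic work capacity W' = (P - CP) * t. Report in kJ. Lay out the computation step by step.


Excess power = 367 - 196 = 171 W
Work above CP = 171 * 148 = 25308 J
W' = 25.308 kJ

25.308 kJ


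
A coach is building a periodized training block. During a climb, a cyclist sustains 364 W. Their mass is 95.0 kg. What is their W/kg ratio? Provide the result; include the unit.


Power-to-weight = 364 W / 95.0 kg
= 3.832 W/kg

3.832 W/kg


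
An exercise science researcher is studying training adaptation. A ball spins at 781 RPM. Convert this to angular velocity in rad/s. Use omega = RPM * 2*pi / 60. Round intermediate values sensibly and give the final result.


omega = 781 * 2 * pi / 60
= 781 * 6.28318531 / 60
= 4907.168 / 60
= 81.786 rad/s

81.786 rad/s


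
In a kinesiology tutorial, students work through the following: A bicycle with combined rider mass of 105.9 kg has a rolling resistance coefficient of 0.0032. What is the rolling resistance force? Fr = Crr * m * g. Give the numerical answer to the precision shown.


Fr = 0.0032 * 105.9 * 9.81
= 0.33888 * 9.81
= 3.324 N

3.324 N


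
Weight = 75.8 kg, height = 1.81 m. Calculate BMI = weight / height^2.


height^2 = 1.81^2 = 3.2761
BMI = 75.8 / 3.2761 = 23.14 kg/m^2

23.14 kg/m^2


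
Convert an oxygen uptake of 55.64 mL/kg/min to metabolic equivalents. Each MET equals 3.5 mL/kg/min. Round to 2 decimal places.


One MET = 3.5 mL/kg/min
Number of METs = 55.64 / 3.5
= 15.9 METs

15.9 METs


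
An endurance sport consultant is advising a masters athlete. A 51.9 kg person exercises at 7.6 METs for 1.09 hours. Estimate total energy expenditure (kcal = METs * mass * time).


Energy = METs * mass(kg) * time(h)
= 7.6 * 51.9 * 1.09
= 429.94 kcal

429.94 kcal


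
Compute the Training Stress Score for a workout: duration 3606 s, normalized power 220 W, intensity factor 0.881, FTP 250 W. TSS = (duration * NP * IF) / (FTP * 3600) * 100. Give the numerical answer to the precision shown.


Product = 3606 * 220 * 0.881 = 698914.92
Base = 250 * 3600 = 900000
TSS = 698914.92 / 900000 * 100 = 77.66

77.66 TSS


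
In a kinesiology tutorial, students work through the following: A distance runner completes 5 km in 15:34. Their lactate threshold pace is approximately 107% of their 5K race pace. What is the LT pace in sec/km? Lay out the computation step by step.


Convert to seconds: 15 min 34 s = 934 s
Pace per km = 934 / 5 = 186.8 s/km
LT pace = 186.8 * 1.07 = 199.88 s/km

199.88 s/km


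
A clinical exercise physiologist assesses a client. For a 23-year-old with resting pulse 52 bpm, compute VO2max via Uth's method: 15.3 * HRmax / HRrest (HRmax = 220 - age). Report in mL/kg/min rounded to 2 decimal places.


Step 1: HRmax = 220 - 23 = 197 bpm
Step 2: Ratio = 197 / 52 = 3.7885
Step 3: VO2max = 15.3 * 3.7885 = 57.96 mL/kg/min

57.96 mL/kg/min


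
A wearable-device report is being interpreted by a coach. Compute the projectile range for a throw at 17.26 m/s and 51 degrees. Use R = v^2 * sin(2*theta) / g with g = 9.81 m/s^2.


Two times the angle = 102 degrees
sin(102) = 0.978148
R = 297.9076 * 0.978148 / 9.81 = 29.704 m

29.704 m


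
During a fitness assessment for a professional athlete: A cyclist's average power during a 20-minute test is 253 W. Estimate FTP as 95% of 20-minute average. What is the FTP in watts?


FTP = 20-min power * 0.95
= 253 * 0.95
= 240.35 W

240.35 W


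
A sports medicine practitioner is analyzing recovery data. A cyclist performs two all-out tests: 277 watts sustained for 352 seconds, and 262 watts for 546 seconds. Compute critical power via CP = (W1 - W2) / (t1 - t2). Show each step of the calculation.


W1 = P1 * t1 = 277 * 352 = 97504 J
W2 = P2 * t2 = 262 * 546 = 143052 J
CP = (97504 - 143052) / (352 - 546)
= 234.78 W

234.78 W


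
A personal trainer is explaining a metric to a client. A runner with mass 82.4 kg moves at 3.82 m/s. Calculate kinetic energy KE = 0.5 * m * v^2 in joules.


v^2 = 3.82^2 = 14.5924
KE = 0.5 * 82.4 * 14.5924
= 601.21 J

601.21 J


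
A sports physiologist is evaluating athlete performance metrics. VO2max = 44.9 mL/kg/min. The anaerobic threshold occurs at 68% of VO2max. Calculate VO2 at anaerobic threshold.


AT fraction = 68 / 100 = 0.68
AT VO2 = 44.9 * 0.68
= 30.53 mL/kg/min

30.53 mL/kg/min


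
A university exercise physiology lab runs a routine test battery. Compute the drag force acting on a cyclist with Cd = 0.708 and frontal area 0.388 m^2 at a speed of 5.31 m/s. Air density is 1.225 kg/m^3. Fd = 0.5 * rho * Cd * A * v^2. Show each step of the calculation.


Step 1: v^2 = 28.1961
Step 2: Fd = 0.5 * 1.225 * 0.708 * 0.388 * 28.1961
= 4.744 N

4.744 N


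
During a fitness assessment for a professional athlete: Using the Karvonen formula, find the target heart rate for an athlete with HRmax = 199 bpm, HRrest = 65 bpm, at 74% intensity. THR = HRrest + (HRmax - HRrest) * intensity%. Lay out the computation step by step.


HRR = 199 - 65 = 134
THR = 65 + 134 * 0.74
= 65 + 99.16
= 164.16 bpm

164.16 bpm


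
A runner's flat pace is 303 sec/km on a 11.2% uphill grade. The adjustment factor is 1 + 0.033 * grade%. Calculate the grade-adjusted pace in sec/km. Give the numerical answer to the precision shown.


Factor = 1 + 0.033 * 11.2 = 1.3696
Adjusted pace = 303 * 1.3696
= 414.99 sec/km

414.99 s/km


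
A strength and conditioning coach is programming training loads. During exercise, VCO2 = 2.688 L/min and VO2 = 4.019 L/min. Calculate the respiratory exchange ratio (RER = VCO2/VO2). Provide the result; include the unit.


RER = VCO2 / VO2
= 2.688 / 4.019
= 0.6688

0.6688


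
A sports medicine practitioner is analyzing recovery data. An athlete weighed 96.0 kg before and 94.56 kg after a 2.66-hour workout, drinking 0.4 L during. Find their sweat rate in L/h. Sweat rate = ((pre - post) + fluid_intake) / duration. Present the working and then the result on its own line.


Body mass change = 1.44 kg
Total sweat loss = 1.44 + 0.4 = 1.84 L
Rate = 1.84 / 2.66 = 0.692 L/h

0.692 L/h


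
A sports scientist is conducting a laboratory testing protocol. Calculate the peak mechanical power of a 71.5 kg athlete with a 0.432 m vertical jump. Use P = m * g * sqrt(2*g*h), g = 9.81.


First, sqrt(2gh) = sqrt(2 * 9.81 * 0.432)
= sqrt(8.47584) = 2.91133 m/s
Power = 71.5 * 9.81 * 2.91133 = 2042.05 W

2042.05 W


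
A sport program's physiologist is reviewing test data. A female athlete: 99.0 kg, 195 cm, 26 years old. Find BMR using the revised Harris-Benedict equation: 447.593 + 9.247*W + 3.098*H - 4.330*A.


Intercept = 447.593
Weight contribution = 9.247 * 99.0 = 915.453
Height contribution = 3.098 * 195 = 604.11
Age contribution = 4.33 * 26 = 112.58
BMR = 447.593 + 915.453 + 604.11 - 112.58
= 1854.58 kcal/day

1854.58 kcal/day


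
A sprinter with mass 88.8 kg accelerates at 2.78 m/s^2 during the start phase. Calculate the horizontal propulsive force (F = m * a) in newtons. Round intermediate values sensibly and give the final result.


F = m * a
= 88.8 * 2.78
= 246.86 N

246.86 N


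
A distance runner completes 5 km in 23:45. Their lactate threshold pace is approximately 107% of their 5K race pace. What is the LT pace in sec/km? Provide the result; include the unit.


Convert to seconds: 23 min 45 s = 1425 s
Pace per km = 1425 / 5 = 285.0 s/km
LT pace = 285.0 * 1.07 = 304.95 s/km

304.95 s/km


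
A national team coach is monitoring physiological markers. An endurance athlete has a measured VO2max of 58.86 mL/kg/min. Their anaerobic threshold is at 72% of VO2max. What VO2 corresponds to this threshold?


Anaerobic threshold VO2 = VO2max * 72%
= 58.86 * 0.72
= 42.38 mL/kg/min

42.38 mL/kg/min


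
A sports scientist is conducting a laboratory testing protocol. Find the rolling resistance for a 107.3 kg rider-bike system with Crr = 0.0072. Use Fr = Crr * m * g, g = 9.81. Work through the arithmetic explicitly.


m * g = 107.3 * 9.81 = 1052.613 N
Fr = 0.0072 * 1052.613 = 7.579 N

7.579 N


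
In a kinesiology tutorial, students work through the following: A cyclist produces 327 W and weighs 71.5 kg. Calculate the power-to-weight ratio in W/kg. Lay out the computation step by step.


P/W = power / mass
= 327 / 71.5
= 4.573 W/kg

4.573 W/kg


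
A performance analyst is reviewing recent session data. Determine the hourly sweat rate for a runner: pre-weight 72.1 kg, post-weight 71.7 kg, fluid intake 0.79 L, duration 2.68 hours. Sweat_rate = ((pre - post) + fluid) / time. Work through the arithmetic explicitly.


Mass lost = 72.1 - 71.7 = 0.4 kg
Add fluid consumed: 0.4 + 0.79 = 1.19 L total sweat
Sweat rate = 1.19 / 2.68 = 0.444 L/h

0.444 L/h


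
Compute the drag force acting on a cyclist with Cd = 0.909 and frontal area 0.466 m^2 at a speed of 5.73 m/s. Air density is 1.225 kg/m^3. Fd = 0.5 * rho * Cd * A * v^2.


Step 1: v^2 = 32.8329
Step 2: Fd = 0.5 * 1.225 * 0.909 * 0.466 * 32.8329
= 8.519 N

8.519 N


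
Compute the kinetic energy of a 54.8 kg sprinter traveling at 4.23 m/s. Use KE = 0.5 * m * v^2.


Velocity squared = 17.8929
KE = 0.5 * 54.8 * 17.8929 = 490.27 J

490.27 J


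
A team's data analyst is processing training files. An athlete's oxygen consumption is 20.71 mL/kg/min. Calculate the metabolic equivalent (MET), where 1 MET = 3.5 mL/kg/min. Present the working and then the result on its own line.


MET = VO2 / 3.5
= 20.71 / 3.5
= 5.92 METs

5.92 METs


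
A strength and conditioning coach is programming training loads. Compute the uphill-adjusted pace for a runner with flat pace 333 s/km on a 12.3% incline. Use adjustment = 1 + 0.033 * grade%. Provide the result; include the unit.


Adjustment factor = 1 + 0.033 * 12.3 = 1.4059
Grade-adjusted pace = 333 * 1.4059 = 468.16 s/km

468.16 s/km


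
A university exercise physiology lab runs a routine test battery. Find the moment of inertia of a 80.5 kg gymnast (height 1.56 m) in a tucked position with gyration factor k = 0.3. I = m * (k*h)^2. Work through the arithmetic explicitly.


Radius of gyration = 0.3 * 1.56 = 0.468 m
I = 80.5 * 0.468^2
= 80.5 * 0.219024
= 17.631 kg*m^2

17.631 kg*m^2


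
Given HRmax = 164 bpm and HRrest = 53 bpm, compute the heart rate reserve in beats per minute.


Heart rate reserve = maximum HR minus resting HR
HRR = 164 - 53 = 111 bpm

111 bpm


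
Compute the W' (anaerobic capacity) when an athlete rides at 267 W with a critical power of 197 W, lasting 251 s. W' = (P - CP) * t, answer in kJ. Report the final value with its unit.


Above-CP power = 70 W
Duration = 251 s
W' = 70 * 251 = 17570 J
Convert: 17570 / 1000 = 17.57 kJ

17.57 kJ


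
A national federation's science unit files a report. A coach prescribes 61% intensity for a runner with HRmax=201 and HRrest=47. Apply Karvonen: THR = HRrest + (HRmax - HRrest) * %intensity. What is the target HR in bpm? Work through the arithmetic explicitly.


Heart rate reserve = 201 - 47 = 154
Intensity fraction = 61 / 100 = 0.61
THR = 47 + 154 * 0.61 = 140.94 bpm

140.94 bpm


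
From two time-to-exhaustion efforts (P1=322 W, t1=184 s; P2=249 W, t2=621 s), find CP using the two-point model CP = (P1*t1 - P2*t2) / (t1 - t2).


Work in trial 1 = 59248 J
Work in trial 2 = 154629 J
Delta work = -95381 J
Delta time = -437 s
CP = -95381 / -437 = 218.26 W

218.26 W


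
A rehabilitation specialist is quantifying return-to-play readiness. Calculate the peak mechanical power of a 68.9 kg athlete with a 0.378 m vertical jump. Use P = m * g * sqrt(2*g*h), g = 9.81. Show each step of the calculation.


First, sqrt(2gh) = sqrt(2 * 9.81 * 0.378)
= sqrt(7.41636) = 2.723299 m/s
Power = 68.9 * 9.81 * 2.723299 = 1840.7 W

1840.7 W


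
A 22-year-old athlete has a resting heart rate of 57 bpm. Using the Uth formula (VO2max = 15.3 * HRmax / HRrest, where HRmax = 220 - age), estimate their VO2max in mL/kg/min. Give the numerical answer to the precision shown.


HRmax = 220 - 22 = 198 bpm
Ratio = HRmax / HRrest = 198 / 57 = 3.4737
VO2max = 15.3 * 3.4737 = 53.15 mL/kg/min

53.15 mL/kg/min


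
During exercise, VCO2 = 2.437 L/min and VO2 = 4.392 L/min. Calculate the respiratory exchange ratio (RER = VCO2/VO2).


RER = VCO2 / VO2
= 2.437 / 4.392
= 0.5549

0.5549


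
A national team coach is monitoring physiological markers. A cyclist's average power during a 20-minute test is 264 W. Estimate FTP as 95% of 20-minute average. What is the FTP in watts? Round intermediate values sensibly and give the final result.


FTP = 20-min power * 0.95
= 264 * 0.95
= 250.8 W

250.8 W


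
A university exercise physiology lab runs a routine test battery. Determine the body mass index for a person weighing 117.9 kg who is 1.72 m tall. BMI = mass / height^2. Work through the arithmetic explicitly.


BMI = mass / height^2
= 117.9 / 1.72^2
= 117.9 / 2.9584
= 39.85 kg/m^2

39.85 kg/m^2


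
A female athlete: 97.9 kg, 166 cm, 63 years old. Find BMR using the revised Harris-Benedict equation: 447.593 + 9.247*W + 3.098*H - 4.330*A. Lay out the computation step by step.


Intercept = 447.593
Weight contribution = 9.247 * 97.9 = 905.2813
Height contribution = 3.098 * 166 = 514.268
Age contribution = 4.33 * 63 = 272.79
BMR = 447.593 + 905.2813 + 514.268 - 272.79
= 1594.35 kcal/day

1594.35 kcal/day


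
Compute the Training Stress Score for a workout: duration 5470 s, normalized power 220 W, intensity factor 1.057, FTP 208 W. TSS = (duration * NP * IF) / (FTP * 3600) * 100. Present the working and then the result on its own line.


Product = 5470 * 220 * 1.057 = 1271993.8
Base = 208 * 3600 = 748800
TSS = 1271993.8 / 748800 * 100 = 169.87

169.87 TSS


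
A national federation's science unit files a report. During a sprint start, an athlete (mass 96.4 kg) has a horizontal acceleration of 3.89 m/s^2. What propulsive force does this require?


Propulsive force = mass * acceleration
= 96.4 kg * 3.89 m/s^2
= 375.0 N

375.0 N


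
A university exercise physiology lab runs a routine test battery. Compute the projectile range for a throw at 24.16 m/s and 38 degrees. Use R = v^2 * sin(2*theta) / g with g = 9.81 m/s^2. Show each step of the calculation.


Two times the angle = 76 degrees
sin(76) = 0.970296
R = 583.7056 * 0.970296 / 9.81 = 57.734 m

57.734 m


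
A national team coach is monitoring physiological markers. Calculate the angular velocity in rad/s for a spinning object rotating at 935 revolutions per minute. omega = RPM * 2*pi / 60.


omega = RPM * 2*pi / 60
= 935 * 6.28318531 / 60
= 97.913 rad/s

97.913 rad/s


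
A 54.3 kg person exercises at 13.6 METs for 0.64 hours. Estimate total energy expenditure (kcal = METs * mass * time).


Energy = METs * mass(kg) * time(h)
= 13.6 * 54.3 * 0.64
= 472.63 kcal

472.63 kcal


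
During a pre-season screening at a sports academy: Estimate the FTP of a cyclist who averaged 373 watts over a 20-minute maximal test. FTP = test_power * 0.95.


FTP = 373 * 0.95 = 354.35 W

354.35 W


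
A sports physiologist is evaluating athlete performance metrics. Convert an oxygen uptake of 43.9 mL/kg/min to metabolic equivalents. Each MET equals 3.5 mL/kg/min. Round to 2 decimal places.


One MET = 3.5 mL/kg/min
Number of METs = 43.9 / 3.5
= 12.54 METs

12.54 METs


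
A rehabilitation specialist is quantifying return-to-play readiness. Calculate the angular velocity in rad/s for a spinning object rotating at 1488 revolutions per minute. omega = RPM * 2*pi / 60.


omega = RPM * 2*pi / 60
= 1488 * 6.28318531 / 60
= 155.823 rad/s

155.823 rad/s


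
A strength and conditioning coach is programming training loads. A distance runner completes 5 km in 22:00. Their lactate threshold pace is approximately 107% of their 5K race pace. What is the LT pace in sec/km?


Convert to seconds: 22 min 0 s = 1320 s
Pace per km = 1320 / 5 = 264.0 s/km
LT pace = 264.0 * 1.07 = 282.48 s/km

282.48 s/km


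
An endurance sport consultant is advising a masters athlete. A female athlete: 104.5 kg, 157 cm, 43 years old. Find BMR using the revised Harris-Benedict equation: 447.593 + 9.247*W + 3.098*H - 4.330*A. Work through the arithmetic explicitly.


Intercept = 447.593
Weight contribution = 9.247 * 104.5 = 966.3115
Height contribution = 3.098 * 157 = 486.386
Age contribution = 4.33 * 43 = 186.19
BMR = 447.593 + 966.3115 + 486.386 - 186.19
= 1714.1 kcal/day

1714.1 kcal/day


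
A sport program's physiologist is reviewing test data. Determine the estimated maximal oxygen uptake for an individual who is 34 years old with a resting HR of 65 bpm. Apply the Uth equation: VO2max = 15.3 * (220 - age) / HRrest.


HRmax = 220 - 34 = 186
VO2max = 15.3 * (186 / 65)
= 15.3 * 2.8615
= 43.78 mL/kg/min

43.78 mL/kg/min


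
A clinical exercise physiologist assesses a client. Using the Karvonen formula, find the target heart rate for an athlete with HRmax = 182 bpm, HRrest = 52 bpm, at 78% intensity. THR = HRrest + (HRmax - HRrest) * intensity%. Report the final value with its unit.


HRR = 182 - 52 = 130
THR = 52 + 130 * 0.78
= 52 + 101.4
= 153.4 bpm

153.4 bpm


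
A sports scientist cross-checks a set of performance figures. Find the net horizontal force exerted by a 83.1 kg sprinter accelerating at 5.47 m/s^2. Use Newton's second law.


Newton's second law: F = m * a
F = 83.1 * 5.47 = 454.56 N

454.56 N


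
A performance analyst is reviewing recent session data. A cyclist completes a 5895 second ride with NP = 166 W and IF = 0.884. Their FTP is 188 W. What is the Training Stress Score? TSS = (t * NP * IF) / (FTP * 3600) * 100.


t * NP * IF = 5895 * 166 * 0.884 = 865055.88
FTP * 3600 = 676800
TSS = (865055.88 / 676800) * 100 = 127.82

127.82 TSS


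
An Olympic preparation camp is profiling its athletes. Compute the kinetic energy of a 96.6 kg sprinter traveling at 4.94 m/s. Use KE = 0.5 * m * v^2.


Velocity squared = 24.4036
KE = 0.5 * 96.6 * 24.4036 = 1178.69 J

1178.69 J


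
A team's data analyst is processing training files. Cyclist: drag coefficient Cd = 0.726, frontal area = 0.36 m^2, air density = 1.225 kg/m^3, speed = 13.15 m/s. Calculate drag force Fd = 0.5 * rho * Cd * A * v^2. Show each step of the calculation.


v^2 = 13.15^2 = 172.9225
Fd = 0.5 * 1.225 * 0.726 * 0.36 * 172.9225
= 27.682 N

27.682 N


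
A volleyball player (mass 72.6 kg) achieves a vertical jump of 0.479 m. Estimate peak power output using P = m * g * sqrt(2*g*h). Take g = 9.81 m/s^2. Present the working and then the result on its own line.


2 * g * h = 2 * 9.81 * 0.479 = 9.39798
sqrt(9.39798) = 3.065612 m/s
P = 72.6 * 9.81 * 3.065612 = 2183.35 W

2183.35 W


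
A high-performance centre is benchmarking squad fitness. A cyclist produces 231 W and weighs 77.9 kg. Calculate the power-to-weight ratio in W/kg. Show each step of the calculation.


P/W = power / mass
= 231 / 77.9
= 2.965 W/kg

2.965 W/kg


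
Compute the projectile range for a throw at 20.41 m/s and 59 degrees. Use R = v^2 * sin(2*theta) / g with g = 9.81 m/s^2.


Two times the angle = 118 degrees
sin(118) = 0.882948
R = 416.5681 * 0.882948 / 9.81 = 37.493 m

37.493 m


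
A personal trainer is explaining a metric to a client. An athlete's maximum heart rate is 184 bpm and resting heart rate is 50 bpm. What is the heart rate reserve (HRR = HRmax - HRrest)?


HRR = HRmax - HRrest
= 184 - 50
= 134 bpm

134 bpm


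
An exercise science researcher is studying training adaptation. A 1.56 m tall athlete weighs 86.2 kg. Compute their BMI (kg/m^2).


height^2 = 2.4336 m^2
BMI = 86.2 / 2.4336 = 35.42 kg/m^2

35.42 kg/m^2


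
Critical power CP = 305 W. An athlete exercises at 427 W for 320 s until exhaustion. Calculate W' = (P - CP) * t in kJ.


P - CP = 427 - 305 = 122 W
W' = 122 * 320 = 39040 J
= 39040 / 1000 = 39.04 kJ

39.04 kJ


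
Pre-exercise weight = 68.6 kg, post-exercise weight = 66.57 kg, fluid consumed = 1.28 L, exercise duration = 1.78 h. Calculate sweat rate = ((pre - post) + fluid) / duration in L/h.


Weight loss = 68.6 - 66.57 = 2.03 kg (approx L)
Total sweat = 2.03 + 1.28 = 3.31 L
Sweat rate = 3.31 / 1.78 = 1.86 L/h

1.86 L/h


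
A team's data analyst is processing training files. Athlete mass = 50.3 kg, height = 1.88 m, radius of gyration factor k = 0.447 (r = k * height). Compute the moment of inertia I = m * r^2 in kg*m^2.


r = k * height = 0.447 * 1.88 = 0.84036 m
r^2 = 0.84036^2 = 0.706205
I = 50.3 * 0.706205 = 35.522 kg*m^2

35.522 kg*m^2


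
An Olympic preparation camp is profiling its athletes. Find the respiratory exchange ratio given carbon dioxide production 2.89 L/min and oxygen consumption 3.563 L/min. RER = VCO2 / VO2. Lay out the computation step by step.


VCO2 = 2.89 L/min
VO2 = 3.563 L/min
RER = 2.89 / 3.563 = 0.8111

0.8111


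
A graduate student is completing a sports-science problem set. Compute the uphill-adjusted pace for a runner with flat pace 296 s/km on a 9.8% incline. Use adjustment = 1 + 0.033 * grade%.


Adjustment factor = 1 + 0.033 * 9.8 = 1.3234
Grade-adjusted pace = 296 * 1.3234 = 391.73 s/km

391.73 s/km


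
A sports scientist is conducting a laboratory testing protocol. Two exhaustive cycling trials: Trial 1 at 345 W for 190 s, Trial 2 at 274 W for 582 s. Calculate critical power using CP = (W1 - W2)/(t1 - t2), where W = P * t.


W1 = 345 * 190 = 65550 J
W2 = 274 * 582 = 159468 J
CP = (65550 - 159468) / (190 - 582)
= -93918 / -392
= 239.59 W

239.59 W


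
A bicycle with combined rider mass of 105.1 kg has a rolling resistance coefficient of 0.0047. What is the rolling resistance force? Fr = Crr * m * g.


Fr = 0.0047 * 105.1 * 9.81
= 0.49397 * 9.81
= 4.846 N

4.846 N


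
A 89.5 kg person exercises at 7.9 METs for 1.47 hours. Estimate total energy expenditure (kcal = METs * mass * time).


Energy = METs * mass(kg) * time(h)
= 7.9 * 89.5 * 1.47
= 1039.36 kcal

1039.36 kcal


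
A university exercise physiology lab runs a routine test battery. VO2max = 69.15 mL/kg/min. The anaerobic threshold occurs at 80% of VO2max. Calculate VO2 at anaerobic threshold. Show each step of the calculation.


AT fraction = 80 / 100 = 0.8
AT VO2 = 69.15 * 0.8
= 55.32 mL/kg/min

55.32 mL/kg/min


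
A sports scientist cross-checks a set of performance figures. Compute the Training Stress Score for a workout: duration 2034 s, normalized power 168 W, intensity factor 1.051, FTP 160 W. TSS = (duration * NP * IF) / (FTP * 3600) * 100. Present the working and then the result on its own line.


Product = 2034 * 168 * 1.051 = 359139.312
Base = 160 * 3600 = 576000
TSS = 359139.312 / 576000 * 100 = 62.35

62.35 TSS


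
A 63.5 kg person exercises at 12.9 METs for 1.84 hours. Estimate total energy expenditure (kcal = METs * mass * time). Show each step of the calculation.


Energy = METs * mass(kg) * time(h)
= 12.9 * 63.5 * 1.84
= 1507.24 kcal

1507.24 kcal


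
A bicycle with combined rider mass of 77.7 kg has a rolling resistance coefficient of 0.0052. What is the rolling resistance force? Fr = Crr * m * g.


Fr = 0.0052 * 77.7 * 9.81
= 0.40404 * 9.81
= 3.964 N

3.964 N


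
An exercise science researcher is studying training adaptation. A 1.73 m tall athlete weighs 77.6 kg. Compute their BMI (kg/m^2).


height^2 = 2.9929 m^2
BMI = 77.6 / 2.9929 = 25.93 kg/m^2

25.93 kg/m^2


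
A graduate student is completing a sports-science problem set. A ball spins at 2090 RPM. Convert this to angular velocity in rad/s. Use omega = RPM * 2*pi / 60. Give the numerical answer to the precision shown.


omega = 2090 * 2 * pi / 60
= 2090 * 6.28318531 / 60
= 13131.857 / 60
= 218.864 rad/s

218.864 rad/s


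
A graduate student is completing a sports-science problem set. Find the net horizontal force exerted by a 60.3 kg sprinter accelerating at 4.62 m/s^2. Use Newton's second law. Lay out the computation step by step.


Newton's second law: F = m * a
F = 60.3 * 4.62 = 278.59 N

278.59 N


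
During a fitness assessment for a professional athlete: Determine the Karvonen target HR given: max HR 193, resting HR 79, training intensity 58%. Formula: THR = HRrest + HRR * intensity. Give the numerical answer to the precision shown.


HRR = HRmax - HRrest = 193 - 79 = 114
THR = 79 + 114 * 0.58
= 145.12 bpm

145.12 bpm


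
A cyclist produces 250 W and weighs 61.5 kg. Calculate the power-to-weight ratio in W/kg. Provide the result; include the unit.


P/W = power / mass
= 250 / 61.5
= 4.065 W/kg

4.065 W/kg


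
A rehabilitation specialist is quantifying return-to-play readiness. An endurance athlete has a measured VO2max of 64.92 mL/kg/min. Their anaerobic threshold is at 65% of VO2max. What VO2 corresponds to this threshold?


Anaerobic threshold VO2 = VO2max * 65%
= 64.92 * 0.65
= 42.2 mL/kg/min

42.2 mL/kg/min


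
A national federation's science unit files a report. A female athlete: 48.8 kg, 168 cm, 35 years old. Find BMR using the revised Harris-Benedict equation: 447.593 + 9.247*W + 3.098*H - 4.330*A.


Intercept = 447.593
Weight contribution = 9.247 * 48.8 = 451.2536
Height contribution = 3.098 * 168 = 520.464
Age contribution = 4.33 * 35 = 151.55
BMR = 447.593 + 451.2536 + 520.464 - 151.55
= 1267.76 kcal/day

1267.76 kcal/day


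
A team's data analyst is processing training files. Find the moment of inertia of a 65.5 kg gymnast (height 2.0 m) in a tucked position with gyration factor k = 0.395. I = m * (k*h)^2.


Radius of gyration = 0.395 * 2.0 = 0.79 m
I = 65.5 * 0.79^2
= 65.5 * 0.6241
= 40.879 kg*m^2

40.879 kg*m^2


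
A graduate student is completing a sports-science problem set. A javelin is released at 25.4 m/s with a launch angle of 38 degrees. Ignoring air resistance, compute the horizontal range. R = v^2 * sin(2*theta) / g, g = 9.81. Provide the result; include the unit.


Launch speed squared = 645.16
sin(2 * 38 deg) = 0.970296
Range = 645.16 * 0.970296 / 9.81
= 63.812 m

63.812 m


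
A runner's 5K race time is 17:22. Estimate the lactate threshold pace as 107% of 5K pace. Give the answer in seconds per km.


Total race time = 17*60 + 22 = 1042 seconds
5K pace = 1042 / 5 = 208.4 sec/km
LT pace = 208.4 * 1.07 = 222.99 sec/km

222.99 s/km


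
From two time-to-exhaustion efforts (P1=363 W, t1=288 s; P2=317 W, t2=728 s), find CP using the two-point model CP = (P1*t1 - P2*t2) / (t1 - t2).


Work in trial 1 = 104544 J
Work in trial 2 = 230776 J
Delta work = -126232 J
Delta time = -440 s
CP = -126232 / -440 = 286.89 W

286.89 W


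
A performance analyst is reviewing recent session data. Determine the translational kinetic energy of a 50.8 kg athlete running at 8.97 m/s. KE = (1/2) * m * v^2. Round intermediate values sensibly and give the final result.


KE = 0.5 * m * v^2
= 0.5 * 50.8 * 8.97^2
= 0.5 * 50.8 * 80.4609
= 2043.71 J

2043.71 J


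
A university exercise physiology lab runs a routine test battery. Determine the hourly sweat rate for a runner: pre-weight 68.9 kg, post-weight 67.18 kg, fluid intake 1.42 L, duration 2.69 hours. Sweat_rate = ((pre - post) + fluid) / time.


Mass lost = 68.9 - 67.18 = 1.72 kg
Add fluid consumed: 1.72 + 1.42 = 3.14 L total sweat
Sweat rate = 3.14 / 2.69 = 1.167 L/h

1.167 L/h


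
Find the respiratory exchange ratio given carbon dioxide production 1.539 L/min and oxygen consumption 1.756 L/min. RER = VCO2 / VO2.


VCO2 = 1.539 L/min
VO2 = 1.756 L/min
RER = 1.539 / 1.756 = 0.8764

0.8764


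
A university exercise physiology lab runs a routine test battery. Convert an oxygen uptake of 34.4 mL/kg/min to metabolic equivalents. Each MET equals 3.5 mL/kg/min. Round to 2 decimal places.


One MET = 3.5 mL/kg/min
Number of METs = 34.4 / 3.5
= 9.83 METs

9.83 METs


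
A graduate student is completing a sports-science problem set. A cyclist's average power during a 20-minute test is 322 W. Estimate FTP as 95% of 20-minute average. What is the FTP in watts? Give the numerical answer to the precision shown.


FTP = 20-min power * 0.95
= 322 * 0.95
= 305.9 W

305.9 W


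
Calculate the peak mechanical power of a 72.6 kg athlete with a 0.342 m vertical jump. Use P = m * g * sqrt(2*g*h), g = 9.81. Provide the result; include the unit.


First, sqrt(2gh) = sqrt(2 * 9.81 * 0.342)
= sqrt(6.71004) = 2.590374 m/s
Power = 72.6 * 9.81 * 2.590374 = 1844.88 W

1844.88 W


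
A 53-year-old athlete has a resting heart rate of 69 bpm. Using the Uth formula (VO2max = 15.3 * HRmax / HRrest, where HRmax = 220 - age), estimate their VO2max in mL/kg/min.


HRmax = 220 - 53 = 167 bpm
Ratio = HRmax / HRrest = 167 / 69 = 2.4203
VO2max = 15.3 * 2.4203 = 37.03 mL/kg/min

37.03 mL/kg/min


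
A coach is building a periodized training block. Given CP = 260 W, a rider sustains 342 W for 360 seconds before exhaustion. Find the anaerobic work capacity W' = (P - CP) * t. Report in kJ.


Excess power = 342 - 260 = 82 W
Work above CP = 82 * 360 = 29520 J
W' = 29.52 kJ

29.52 kJ


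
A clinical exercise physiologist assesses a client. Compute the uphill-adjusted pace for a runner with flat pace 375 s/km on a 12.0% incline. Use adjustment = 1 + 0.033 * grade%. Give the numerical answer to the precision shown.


Adjustment factor = 1 + 0.033 * 12.0 = 1.396
Grade-adjusted pace = 375 * 1.396 = 523.5 s/km

523.5 s/km


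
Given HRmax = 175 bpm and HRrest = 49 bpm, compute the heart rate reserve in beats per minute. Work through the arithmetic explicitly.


Heart rate reserve = maximum HR minus resting HR
HRR = 175 - 49 = 126 bpm

126 bpm


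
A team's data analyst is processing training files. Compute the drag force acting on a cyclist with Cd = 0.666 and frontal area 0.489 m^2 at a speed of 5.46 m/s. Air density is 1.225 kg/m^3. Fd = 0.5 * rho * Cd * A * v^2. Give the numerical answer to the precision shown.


Step 1: v^2 = 29.8116
Step 2: Fd = 0.5 * 1.225 * 0.666 * 0.489 * 29.8116
= 5.947 N

5.947 N


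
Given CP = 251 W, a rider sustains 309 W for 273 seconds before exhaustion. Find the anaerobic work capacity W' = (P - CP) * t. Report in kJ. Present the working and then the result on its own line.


Excess power = 309 - 251 = 58 W
Work above CP = 58 * 273 = 15834 J
W' = 15.834 kJ

15.834 kJ


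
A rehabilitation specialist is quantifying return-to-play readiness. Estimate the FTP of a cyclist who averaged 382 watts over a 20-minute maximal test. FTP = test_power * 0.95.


FTP = 382 * 0.95 = 362.9 W

362.9 W


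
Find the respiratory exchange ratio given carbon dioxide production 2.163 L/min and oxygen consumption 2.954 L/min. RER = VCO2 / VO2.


VCO2 = 2.163 L/min
VO2 = 2.954 L/min
RER = 2.163 / 2.954 = 0.7322

0.7322
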